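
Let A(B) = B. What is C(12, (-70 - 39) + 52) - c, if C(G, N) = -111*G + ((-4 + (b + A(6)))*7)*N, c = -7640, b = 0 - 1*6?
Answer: 7904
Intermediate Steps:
b = -6 (b = 0 - 6 = -6)
C(G, N) = -111*G - 28*N (C(G, N) = -111*G + ((-4 + (-6 + 6))*7)*N = -111*G + ((-4 + 0)*7)*N = -111*G + (-4*7)*N = -111*G - 28*N)
C(12, (-70 - 39) + 52) - c = (-111*12 - 28*((-70 - 39) + 52)) - 1*(-7640) = (-1332 - 28*(-109 + 52)) + 7640 = (-1332 - 28*(-57)) + 7640 = (-1332 + 1596) + 7640 = 264 + 7640 = 7904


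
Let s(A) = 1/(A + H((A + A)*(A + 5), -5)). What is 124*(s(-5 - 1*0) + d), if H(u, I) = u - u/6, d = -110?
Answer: -68324/5 ≈ -13665.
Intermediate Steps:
H(u, I) = 5*u/6 (H(u, I) = u - u/6 = 5*u/6)
s(A) = 1/(A + 5*A*(5 + A)/3) (s(A) = 1/(A + 5*((A + A)*(A + 5))/6) = 1/(A + 5*((2*A)*(5 + A))/6) = 1/(A + 5*(2*A*(5 + A))/6) = 1/(A + 5*A*(5 + A)/3))
124*(s(-5 - 1*0) + d) = 124*(3/((-5 - 1*0)*(28 + 5*(-5 - 1*0))) - 110) = 124*(3/((-5 + 0)*(28 + 5*(-5 + 0))) - 110) = 124*(3/(-5*(28 + 5*(-5))) - 110) = 124*(3*(-⅕)/(28 - 25) - 110) = 124*(3*(-⅕)/3 - 110) = 124*(3*(-⅕)*(⅓) - 110) = 124*(-⅕ - 110) = 124*(-551/5) = -68324/5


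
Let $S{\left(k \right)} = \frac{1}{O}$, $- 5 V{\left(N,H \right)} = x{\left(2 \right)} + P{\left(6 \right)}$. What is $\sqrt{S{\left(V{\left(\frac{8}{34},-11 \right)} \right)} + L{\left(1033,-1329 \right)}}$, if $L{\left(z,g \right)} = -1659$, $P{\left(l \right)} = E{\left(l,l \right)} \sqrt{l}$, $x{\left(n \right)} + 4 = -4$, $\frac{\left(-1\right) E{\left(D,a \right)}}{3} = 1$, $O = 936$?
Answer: $\frac{i \sqrt{40373398}}{156} \approx 40.731 i$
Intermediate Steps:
$E{\left(D,a \right)} = -3$ ($E{\left(D,a \right)} = \left(-3\right) 1 = -3$)
$x{\left(n \right)} = -8$ ($x{\left(n \right)} = -4 - 4 = -8$)
$P{\left(l \right)} = - 3 \sqrt{l}$
$V{\left(N,H \right)} = \frac{8}{5} + \frac{3 \sqrt{6}}{5}$ ($V{\left(N,H \right)} = - \frac{-8 - 3 \sqrt{6}}{5} = \frac{8}{5} + \frac{3 \sqrt{6}}{5}$)
$S{\left(k \right)} = \frac{1}{936}$
$\sqrt{S{\left(V{\left(\frac{8}{34},-11 \right)} \right)} + L{\left(1033,-1329 \right)}} = \sqrt{\frac{1}{936} - 1659} = \sqrt{- \frac{1552823}{936}} = \frac{i \sqrt{40373398}}{156}$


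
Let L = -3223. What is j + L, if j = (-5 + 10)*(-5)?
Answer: -3248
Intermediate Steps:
j = -25 (j = 5*(-5) = -25)
j + L = -25 - 3223 = -3248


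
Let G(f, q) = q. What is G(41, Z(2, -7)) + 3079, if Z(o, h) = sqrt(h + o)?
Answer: 3079 + I*sqrt(5) ≈ 3079.0 + 2.2361*I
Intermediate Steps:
G(41, Z(2, -7)) + 3079 = sqrt(-7 + 2) + 3079 = sqrt(-5) + 3079 = I*sqrt(5) + 3079 = 3079 + I*sqrt(5)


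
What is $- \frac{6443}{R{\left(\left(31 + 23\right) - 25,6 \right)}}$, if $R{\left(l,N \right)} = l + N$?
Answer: $- \frac{6443}{35} \approx -184.09$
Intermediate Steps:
$R{\left(l,N \right)} = N + l$
$- \frac{6443}{R{\left(\left(31 + 23\right) - 25,6 \right)}} = - \frac{6443}{6 + \left(\left(31 + 23\right) - 25\right)} = - \frac{6443}{6 + \left(54 - 25\right)} = - \frac{6443}{6 + 29} = - \frac{6443}{35}$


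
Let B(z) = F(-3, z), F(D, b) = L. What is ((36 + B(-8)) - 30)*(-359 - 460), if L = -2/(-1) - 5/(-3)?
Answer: -7917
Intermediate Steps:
L = 11/3 (L = -2*(-1) - 5*(-⅓) = 2 + 5/3 = 11/3 ≈ 3.6667)
F(D, b) = 11/3
B(z) = 11/3
((36 + B(-8)) - 30)*(-359 - 460) = ((36 + 11/3) - 30)*(-359 - 460) = (119/3 - 30)*(-819) = (29/3)*(-819) = -7917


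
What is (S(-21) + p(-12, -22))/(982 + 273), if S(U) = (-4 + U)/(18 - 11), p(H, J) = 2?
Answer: -11/8785 ≈ -0.0012521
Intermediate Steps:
S(U) = -4/7 + U/7 (S(U) = (-4 + U)/7 = (-4 + U)*(1/7) = -4/7 + U/7)
(S(-21) + p(-12, -22))/(982 + 273) = ((-4/7 + (1/7)*(-21)) + 2)/(982 + 273) = ((-4/7 - 3) + 2)/1255 = (-25/7 + 2)/1255 = (1/1255)*(-11/7) = -11/8785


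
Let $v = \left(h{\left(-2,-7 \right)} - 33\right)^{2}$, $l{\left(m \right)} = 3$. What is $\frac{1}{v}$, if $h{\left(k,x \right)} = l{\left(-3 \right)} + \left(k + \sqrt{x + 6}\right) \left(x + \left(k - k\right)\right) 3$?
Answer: $- \frac{11}{12675} + \frac{56 i}{38025} \approx -0.00086785 + 0.0014727 i$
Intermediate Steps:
$h{\left(k,x \right)} = 3 + 3 x \left(k + \sqrt{6 + x}\right)$ ($h{\left(k,x \right)} = 3 + \left(k + \sqrt{x + 6}\right) \left(x + \left(k - k\right)\right) 3 = 3 + \left(k + \sqrt{6 + x}\right) \left(x + 0\right) 3 = 3 + \left(k + \sqrt{6 + x}\right) x 3 = 3 + x \left(k + \sqrt{6 + x}\right) 3 = 3 + 3 x \left(k + \sqrt{6 + x}\right)$)
$v = \left(12 - 21 i\right)^{2}$ ($v = \left(\left(3 + 3 \left(-2\right) \left(-7\right) + 3 \left(-7\right) \sqrt{6 - 7}\right) - 33\right)^{2} = \left(\left(3 + 42 + 3 \left(-7\right) \sqrt{-1}\right) - 33\right)^{2} = \left(\left(3 + 42 + 3 \left(-7\right) i\right) - 33\right)^{2} = \left(\left(3 + 42 - 21 i\right) - 33\right)^{2} = \left(\left(45 - 21 i\right) - 33\right)^{2} = \left(12 - 21 i\right)^{2} \approx -297.0 - 504.0 i$)
$\frac{1}{v} = \frac{1}{-297 - 504 i} = \frac{-297 + 504 i}{342225}$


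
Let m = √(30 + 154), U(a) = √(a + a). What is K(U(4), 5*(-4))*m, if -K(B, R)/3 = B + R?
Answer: 12*√46*(10 - √2) ≈ 698.78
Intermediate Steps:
U(a) = √2*√a (U(a) = √(2*a) = √2*√a)
K(B, R) = -3*B - 3*R (K(B, R) = -3*(B + R) = -3*B - 3*R)
m = 2*√46 (m = √184 = 2*√46 ≈ 13.565)
K(U(4), 5*(-4))*m = (-3*√2*√4 - 15*(-4))*(2*√46) = (-3*√2*2 - 3*(-20))*(2*√46) = (-6*√2 + 60)*(2*√46) = (60 - 6*√2)*(2*√46) = 2*√46*(60 - 6*√2)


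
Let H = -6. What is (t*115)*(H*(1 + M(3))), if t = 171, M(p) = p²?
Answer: -1179900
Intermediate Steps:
(t*115)*(H*(1 + M(3))) = (171*115)*(-6*(1 + 3²)) = 19665*(-6*(1 + 9)) = 19665*(-6*10) = 19665*(-60) = -1179900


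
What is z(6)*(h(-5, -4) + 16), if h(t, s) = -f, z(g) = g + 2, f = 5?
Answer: 88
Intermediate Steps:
z(g) = 2 + g
h(t, s) = -5 (h(t, s) = -1*5 = -5)
z(6)*(h(-5, -4) + 16) = (2 + 6)*(-5 + 16) = 8*11 = 88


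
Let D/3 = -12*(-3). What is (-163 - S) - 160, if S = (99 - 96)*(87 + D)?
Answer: -908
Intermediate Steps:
D = 108 (D = 3*(-12*(-3)) = 3*36 = 108)
S = 585 (S = (99 - 96)*(87 + 108) = 3*195 = 585)
(-163 - S) - 160 = (-163 - 1*585) - 160 = (-163 - 585) - 160 = -748 - 160 = -908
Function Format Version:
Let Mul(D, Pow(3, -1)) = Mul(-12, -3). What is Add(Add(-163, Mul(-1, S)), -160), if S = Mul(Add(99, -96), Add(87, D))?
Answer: -908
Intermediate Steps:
D = 108 (D = Mul(3, Mul(-12, -3)) = Mul(3, 36) = 108)
S = 585 (S = Mul(Add(99, -96), Add(87, 108)) = Mul(3, 195) = 585)
Add(Add(-163, Mul(-1, S)), -160) = Add(Add(-163, Mul(-1, 585)), -160) = Add(Add(-163, -585), -160) = Add(-748, -160) = -908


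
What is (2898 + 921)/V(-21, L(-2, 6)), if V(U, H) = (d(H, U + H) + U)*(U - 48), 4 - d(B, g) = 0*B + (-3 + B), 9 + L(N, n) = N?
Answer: 1273/69 ≈ 18.449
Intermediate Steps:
L(N, n) = -9 + N
d(B, g) = 7 - B (d(B, g) = 4 - (0*B + (-3 + B)) = 4 - (0 + (-3 + B)) = 4 - (-3 + B) = 4 + (3 - B) = 7 - B)
V(U, H) = (-48 + U)*(7 + U - H) (V(U, H) = ((7 - H) + U)*(U - 48) = (7 + U - H)*(-48 + U) = (-48 + U)*(7 + U - H))
(2898 + 921)/V(-21, L(-2, 6)) = (2898 + 921)/(-336 + (-21)² - 41*(-21) + 48*(-9 - 2) - 1*(-9 - 2)*(-21)) = 3819/(-336 + 441 + 861 + 48*(-11) - 1*(-11)*(-21)) = 3819/(-336 + 441 + 861 - 528 - 231) = 3819/207 = 3819*(1/207) = 1273/69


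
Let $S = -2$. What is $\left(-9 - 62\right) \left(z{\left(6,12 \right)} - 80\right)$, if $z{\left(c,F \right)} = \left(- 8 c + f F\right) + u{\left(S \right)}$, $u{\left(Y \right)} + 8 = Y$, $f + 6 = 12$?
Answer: $4686$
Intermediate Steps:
$f = 6$ ($f = -6 + 12 = 6$)
$u{\left(Y \right)} = -8 + Y$
$z{\left(c,F \right)} = -10 - 8 c + 6 F$ ($z{\left(c,F \right)} = \left(- 8 c + 6 F\right) - 10 = -10 - 8 c + 6 F$)
$\left(-9 - 62\right) \left(z{\left(6,12 \right)} - 80\right) = \left(-9 - 62\right) \left(\left(-10 - 48 + 6 \cdot 12\right) - 80\right) = \left(-9 - 62\right) \left(\left(-10 - 48 + 72\right) - 80\right) = - 71 \left(14 - 80\right) = \left(-71\right) \left(-66\right) = 4686$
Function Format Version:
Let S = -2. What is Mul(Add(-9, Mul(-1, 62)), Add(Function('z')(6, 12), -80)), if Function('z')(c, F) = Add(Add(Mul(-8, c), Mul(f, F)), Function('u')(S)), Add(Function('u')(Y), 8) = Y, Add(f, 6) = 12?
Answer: 4686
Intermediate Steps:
f = 6 (f = Add(-6, 12) = 6)
Function('u')(Y) = Add(-8, Y)
Function('z')(c, F) = Add(-10, Mul(-8, c), Mul(6, F)) (Function('z')(c, F) = Add(Add(Mul(-8, c), Mul(6, F)), Add(-8, -2)) = Add(Add(Mul(-8, c), Mul(6, F)), -10) = Add(-10, Mul(-8, c), Mul(6, F)))
Mul(Add(-9, Mul(-1, 62)), Add(Function('z')(6, 12), -80)) = Mul(Add(-9, Mul(-1, 62)), Add(Add(-10, Mul(-8, 6), Mul(6, 12)), -80)) = Mul(Add(-9, -62), Add(Add(-10, -48, 72), -80)) = Mul(-71, Add(14, -80)) = Mul(-71, -66) = 4686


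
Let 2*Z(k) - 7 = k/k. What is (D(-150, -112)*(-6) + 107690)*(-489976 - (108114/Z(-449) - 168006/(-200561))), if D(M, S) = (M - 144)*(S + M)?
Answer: 36756216415196579/200561 ≈ 1.8327e+11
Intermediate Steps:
D(M, S) = (-144 + M)*(M + S)
Z(k) = 4 (Z(k) = 7/2 + (k/k)/2 = 7/2 + (½)*1 = 7/2 + ½ = 4)
(D(-150, -112)*(-6) + 107690)*(-489976 - (108114/Z(-449) - 168006/(-200561))) = (((-150)² - 144*(-150) - 144*(-112) - 150*(-112))*(-6) + 107690)*(-489976 - (108114/4 - 168006/(-200561))) = ((22500 + 21600 + 16128 + 16800)*(-6) + 107690)*(-489976 - (108114*(¼) - 168006*(-1/200561))) = (77028*(-6) + 107690)*(-489976 - (54057/2 + 168006/200561)) = (-462168 + 107690)*(-489976 - 1*10842061989/401122) = -354478*(-489976 - 10842061989/401122) = -354478*(-207382215061/401122) = 36756216415196579/200561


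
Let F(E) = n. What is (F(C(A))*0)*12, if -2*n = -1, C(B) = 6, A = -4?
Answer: 0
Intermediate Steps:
n = ½ (n = -½*(-1) = ½ ≈ 0.50000)
F(E) = ½
(F(C(A))*0)*12 = ((½)*0)*12 = 0*12 = 0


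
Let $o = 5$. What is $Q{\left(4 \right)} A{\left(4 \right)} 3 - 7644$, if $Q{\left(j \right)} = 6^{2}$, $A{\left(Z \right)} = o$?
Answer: $-7104$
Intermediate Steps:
$A{\left(Z \right)} = 5$
$Q{\left(j \right)} = 36$
$Q{\left(4 \right)} A{\left(4 \right)} 3 - 7644 = 36 \cdot 5 \cdot 3 - 7644 = 180 \cdot 3 - 7644 = 540 - 7644 = -7104$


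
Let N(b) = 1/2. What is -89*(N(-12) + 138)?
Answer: -24653/2 ≈ -12327.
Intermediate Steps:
N(b) = ½
-89*(N(-12) + 138) = -89*(½ + 138) = -89*277/2 = -24653/2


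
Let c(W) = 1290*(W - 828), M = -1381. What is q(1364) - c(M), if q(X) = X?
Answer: 2850974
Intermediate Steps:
c(W) = -1068120 + 1290*W (c(W) = 1290*(-828 + W) = -1068120 + 1290*W)
q(1364) - c(M) = 1364 - (-1068120 + 1290*(-1381)) = 1364 - (-1068120 - 1781490) = 1364 - 1*(-2849610) = 1364 + 2849610 = 2850974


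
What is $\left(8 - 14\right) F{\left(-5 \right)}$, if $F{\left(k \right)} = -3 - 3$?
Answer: $36$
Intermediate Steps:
$F{\left(k \right)} = -6$ ($F{\left(k \right)} = -3 - 3 = -6$)
$\left(8 - 14\right) F{\left(-5 \right)} = \left(8 - 14\right) \left(-6\right) = \left(-6\right) \left(-6\right) = 36$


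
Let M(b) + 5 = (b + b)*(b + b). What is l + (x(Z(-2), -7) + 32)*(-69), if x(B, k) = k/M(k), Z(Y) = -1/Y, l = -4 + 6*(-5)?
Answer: -427739/191 ≈ -2239.5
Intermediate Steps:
l = -34 (l = -4 - 30 = -34)
M(b) = -5 + 4*b**2 (M(b) = -5 + (b + b)*(b + b) = -5 + (2*b)*(2*b) = -5 + 4*b**2)
x(B, k) = k/(-5 + 4*k**2)
l + (x(Z(-2), -7) + 32)*(-69) = -34 + (-7/(-5 + 4*(-7)**2) + 32)*(-69) = -34 + (-7/(-5 + 4*49) + 32)*(-69) = -34 + (-7/(-5 + 196) + 32)*(-69) = -34 + (-7/191 + 32)*(-69) = -34 + (6105/191)*(-69) = -34 - 421245/191 = -427739/191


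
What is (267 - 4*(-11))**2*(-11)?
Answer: -1063931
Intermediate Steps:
(267 - 4*(-11))**2*(-11) = (267 + 44)**2*(-11) = 311**2*(-11) = 96721*(-11) = -1063931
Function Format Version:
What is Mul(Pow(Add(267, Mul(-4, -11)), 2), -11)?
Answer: -1063931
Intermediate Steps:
Mul(Pow(Add(267, Mul(-4, -11)), 2), -11) = Mul(Pow(Add(267, 44), 2), -11) = Mul(Pow(311, 2), -11) = Mul(96721, -11) = -1063931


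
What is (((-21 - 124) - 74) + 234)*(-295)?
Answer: -4425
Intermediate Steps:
(((-21 - 124) - 74) + 234)*(-295) = ((-145 - 74) + 234)*(-295) = (-219 + 234)*(-295) = 15*(-295) = -4425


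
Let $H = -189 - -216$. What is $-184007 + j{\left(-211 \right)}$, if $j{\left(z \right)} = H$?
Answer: $-183980$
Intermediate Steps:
$H = 27$ ($H = -189 + 216 = 27$)
$j{\left(z \right)} = 27$
$-184007 + j{\left(-211 \right)} = -184007 + 27 = -183980$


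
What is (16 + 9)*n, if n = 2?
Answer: 50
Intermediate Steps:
(16 + 9)*n = (16 + 9)*2 = 25*2 = 50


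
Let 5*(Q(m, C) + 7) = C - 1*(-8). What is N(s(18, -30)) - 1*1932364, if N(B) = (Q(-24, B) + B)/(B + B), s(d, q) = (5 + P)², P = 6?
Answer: -2338159741/1210 ≈ -1.9324e+6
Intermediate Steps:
Q(m, C) = -27/5 + C/5 (Q(m, C) = -7 + (C - 1*(-8))/5 = -7 + (C + 8)/5 = -7 + (8 + C)/5 = -7 + (8/5 + C/5) = -27/5 + C/5)
s(d, q) = 121 (s(d, q) = (5 + 6)² = 11² = 121)
N(B) = (-27/5 + 6*B/5)/(2*B) (N(B) = ((-27/5 + B/5) + B)/(B + B) = (-27/5 + 6*B/5)/((2*B)) = (-27/5 + 6*B/5)*(1/(2*B)) = (-27/5 + 6*B/5)/(2*B))
N(s(18, -30)) - 1*1932364 = (3/10)*(-9 + 2*121)/121 - 1*1932364 = (3/10)*(1/121)*(-9 + 242) - 1932364 = (3/10)*(1/121)*233 - 1932364 = 699/1210 - 1932364 = -2338159741/1210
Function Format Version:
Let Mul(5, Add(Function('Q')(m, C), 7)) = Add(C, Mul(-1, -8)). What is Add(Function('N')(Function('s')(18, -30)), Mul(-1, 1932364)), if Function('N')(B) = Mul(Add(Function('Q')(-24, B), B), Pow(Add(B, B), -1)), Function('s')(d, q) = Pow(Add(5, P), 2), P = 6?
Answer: Rational(-2338159741, 1210) ≈ -1.9324e+6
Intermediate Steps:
Function('Q')(m, C) = Add(Rational(-27, 5), Mul(Rational(1, 5), C)) (Function('Q')(m, C) = Add(-7, Mul(Rational(1, 5), Add(C, Mul(-1, -8)))) = Add(-7, Mul(Rational(1, 5), Add(C, 8))) = Add(-7, Mul(Rational(1, 5), Add(8, C))) = Add(-7, Add(Rational(8, 5), Mul(Rational(1, 5), C))) = Add(Rational(-27, 5), Mul(Rational(1, 5), C)))
Function('s')(d, q) = 121 (Function('s')(d, q) = Pow(Add(5, 6), 2) = Pow(11, 2) = 121)
Function('N')(B) = Mul(Rational(1, 2), Pow(B, -1), Add(Rational(-27, 5), Mul(Rational(6, 5), B))) (Function('N')(B) = Mul(Add(Add(Rational(-27, 5), Mul(Rational(1, 5), B)), B), Pow(Add(B, B), -1)) = Mul(Add(Rational(-27, 5), Mul(Rational(6, 5), B)), Pow(Mul(2, B), -1)) = Mul(Add(Rational(-27, 5), Mul(Rational(6, 5), B)), Mul(Rational(1, 2), Pow(B, -1))) = Mul(Rational(1, 2), Pow(B, -1), Add(Rational(-27, 5), Mul(Rational(6, 5), B))))
Add(Function('N')(Function('s')(18, -30)), Mul(-1, 1932364)) = Add(Mul(Rational(3, 10), Pow(121, -1), Add(-9, Mul(2, 121))), Mul(-1, 1932364)) = Add(Mul(Rational(3, 10), Rational(1, 121), Add(-9, 242)), -1932364) = Add(Mul(Rational(3, 10), Rational(1, 121), 233), -1932364) = Add(Rational(699, 1210), -1932364) = Rational(-2338159741, 1210)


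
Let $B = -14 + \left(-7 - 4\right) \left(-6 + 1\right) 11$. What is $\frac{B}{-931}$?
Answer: $- \frac{591}{931} \approx -0.6348$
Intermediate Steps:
$B = 591$ ($B = -14 + \left(-11\right) \left(-5\right) 11 = -14 + 55 \cdot 11 = -14 + 605 = 591$)
$\frac{B}{-931} = \frac{591}{-931} = 591 \left(- \frac{1}{931}\right) = - \frac{591}{931}$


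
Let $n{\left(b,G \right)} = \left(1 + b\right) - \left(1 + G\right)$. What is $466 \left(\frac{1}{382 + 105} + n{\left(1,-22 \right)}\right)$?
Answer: $\frac{5220132}{487} \approx 10719.0$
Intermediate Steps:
$n{\left(b,G \right)} = b - G$
$466 \left(\frac{1}{382 + 105} + n{\left(1,-22 \right)}\right) = 466 \left(\frac{1}{382 + 105} + \left(1 - -22\right)\right) = 466 \left(\frac{1}{487} + \left(1 + 22\right)\right) = 466 \left(\frac{1}{487} + 23\right) = 466 \cdot \frac{11202}{487} = \frac{5220132}{487}$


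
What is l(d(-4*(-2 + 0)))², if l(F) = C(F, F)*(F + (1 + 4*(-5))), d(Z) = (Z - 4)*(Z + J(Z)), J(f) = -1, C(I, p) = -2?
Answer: 324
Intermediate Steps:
d(Z) = (-1 + Z)*(-4 + Z) (d(Z) = (Z - 4)*(Z - 1) = (-4 + Z)*(-1 + Z) = (-1 + Z)*(-4 + Z))
l(F) = 38 - 2*F (l(F) = -2*(F + (1 + 4*(-5))) = -2*(F + (1 - 20)) = -2*(F - 19) = -2*(-19 + F) = 38 - 2*F)
l(d(-4*(-2 + 0)))² = (38 - 2*(4 + (-4*(-2 + 0))² - (-20)*(-2 + 0)))² = (38 - 2*(4 + (-4*(-2))² - (-20)*(-2)))² = (38 - 2*(4 + 8² - 5*8))² = (38 - 2*(4 + 64 - 40))² = (38 - 2*28)² = (38 - 56)² = (-18)² = 324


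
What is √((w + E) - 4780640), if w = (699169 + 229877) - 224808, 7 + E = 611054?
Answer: I*√3465355 ≈ 1861.5*I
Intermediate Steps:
E = 611047 (E = -7 + 611054 = 611047)
w = 704238 (w = 929046 - 224808 = 704238)
√((w + E) - 4780640) = √((704238 + 611047) - 4780640) = √(1315285 - 4780640) = √(-3465355) = I*√3465355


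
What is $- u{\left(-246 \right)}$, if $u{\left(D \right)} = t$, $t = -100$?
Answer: $100$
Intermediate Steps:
$u{\left(D \right)} = -100$
$- u{\left(-246 \right)} = \left(-1\right) \left(-100\right) = 100$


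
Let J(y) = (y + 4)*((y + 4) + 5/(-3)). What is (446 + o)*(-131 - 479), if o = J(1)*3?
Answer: -302560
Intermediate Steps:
J(y) = (4 + y)*(7/3 + y) (J(y) = (4 + y)*((4 + y) + 5*(-⅓)) = (4 + y)*((4 + y) - 5/3) = (4 + y)*(7/3 + y))
o = 50 (o = (28/3 + 1² + (19/3)*1)*3 = (28/3 + 1 + 19/3)*3 = (50/3)*3 = 50)
(446 + o)*(-131 - 479) = (446 + 50)*(-131 - 479) = 496*(-610) = -302560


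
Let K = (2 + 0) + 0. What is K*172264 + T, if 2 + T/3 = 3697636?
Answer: 11437430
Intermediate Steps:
T = 11092902 (T = -6 + 3*3697636 = -6 + 11092908 = 11092902)
K = 2 (K = 2 + 0 = 2)
K*172264 + T = 2*172264 + 11092902 = 344528 + 11092902 = 11437430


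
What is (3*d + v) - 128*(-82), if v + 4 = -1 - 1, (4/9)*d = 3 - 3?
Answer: 10490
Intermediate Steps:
d = 0 (d = 9*(3 - 3)/4 = (9/4)*0 = 0)
v = -6 (v = -4 + (-1 - 1) = -4 - 2 = -6)
(3*d + v) - 128*(-82) = (3*0 - 6) - 128*(-82) = (0 - 6) + 10496 = -6 + 10496 = 10490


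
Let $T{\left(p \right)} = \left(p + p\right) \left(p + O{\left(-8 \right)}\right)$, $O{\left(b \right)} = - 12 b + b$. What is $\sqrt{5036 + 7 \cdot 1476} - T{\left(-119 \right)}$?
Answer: $-7378 + 2 \sqrt{3842} \approx -7254.0$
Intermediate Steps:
$O{\left(b \right)} = - 11 b$
$T{\left(p \right)} = 2 p \left(88 + p\right)$ ($T{\left(p \right)} = \left(p + p\right) \left(p - -88\right) = 2 p \left(p + 88\right) = 2 p \left(88 + p\right)$)
$\sqrt{5036 + 7 \cdot 1476} - T{\left(-119 \right)} = \sqrt{5036 + 7 \cdot 1476} - 2 \left(-119\right) \left(88 - 119\right) = \sqrt{5036 + 10332} - 2 \left(-119\right) \left(-31\right) = \sqrt{15368} - 7378 = 2 \sqrt{3842} - 7378 = -7378 + 2 \sqrt{3842}$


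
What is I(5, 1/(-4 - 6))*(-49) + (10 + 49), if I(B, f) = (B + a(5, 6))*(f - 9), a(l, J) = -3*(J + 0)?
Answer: -57377/10 ≈ -5737.7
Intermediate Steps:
a(l, J) = -3*J
I(B, f) = (-18 + B)*(-9 + f) (I(B, f) = (B - 3*6)*(f - 9) = (B - 18)*(-9 + f) = (-18 + B)*(-9 + f))
I(5, 1/(-4 - 6))*(-49) + (10 + 49) = (162 - 18/(-4 - 6) - 9*5 + 5/(-4 - 6))*(-49) + (10 + 49) = (162 - 18/(-10) - 45 + 5/(-10))*(-49) + 59 = (162 - 18*(-1/10) - 45 + 5*(-1/10))*(-49) + 59 = (162 + 9/5 - 45 - 1/2)*(-49) + 59 = (1183/10)*(-49) + 59 = -57967/10 + 59 = -57377/10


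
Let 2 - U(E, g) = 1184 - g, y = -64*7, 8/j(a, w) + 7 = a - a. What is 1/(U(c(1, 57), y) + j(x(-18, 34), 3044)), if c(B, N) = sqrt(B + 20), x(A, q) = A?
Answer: -7/11418 ≈ -0.00061307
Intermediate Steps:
j(a, w) = -8/7 (j(a, w) = 8/(-7 + (a - a)) = 8/(-7 + 0) = 8/(-7) = 8*(-1/7) = -8/7)
c(B, N) = sqrt(20 + B)
y = -448
U(E, g) = -1182 + g (U(E, g) = 2 - (1184 - g) = 2 + (-1184 + g) = -1182 + g)
1/(U(c(1, 57), y) + j(x(-18, 34), 3044)) = 1/((-1182 - 448) - 8/7) = 1/(-1630 - 8/7) = 1/(-11418/7) = -7/11418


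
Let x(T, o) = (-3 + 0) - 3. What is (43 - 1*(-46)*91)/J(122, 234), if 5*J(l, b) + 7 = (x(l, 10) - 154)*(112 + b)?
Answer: -21145/55367 ≈ -0.38191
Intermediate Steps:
x(T, o) = -6 (x(T, o) = -3 - 3 = -6)
J(l, b) = -17927/5 - 32*b (J(l, b) = -7/5 + ((-6 - 154)*(112 + b))/5 = -7/5 + (-160*(112 + b))/5 = -7/5 + (-17920 - 160*b)/5 = -7/5 + (-3584 - 32*b) = -17927/5 - 32*b)
(43 - 1*(-46)*91)/J(122, 234) = (43 - 1*(-46)*91)/(-17927/5 - 32*234) = (43 + 46*91)/(-17927/5 - 7488) = (43 + 4186)/(-55367/5) = 4229*(-5/55367) = -21145/55367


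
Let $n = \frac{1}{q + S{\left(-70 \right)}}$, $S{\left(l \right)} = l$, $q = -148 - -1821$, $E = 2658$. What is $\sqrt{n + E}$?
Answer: $\frac{5 \sqrt{273200893}}{1603} \approx 51.556$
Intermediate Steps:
$q = 1673$ ($q = -148 + 1821 = 1673$)
$n = \frac{1}{1603}$ ($n = \frac{1}{1673 - 70} = \frac{1}{1603} \approx 0.00062383$)
$\sqrt{n + E} = \sqrt{\frac{1}{1603} + 2658} = \sqrt{\frac{4260775}{1603}} = \frac{5 \sqrt{273200893}}{1603}$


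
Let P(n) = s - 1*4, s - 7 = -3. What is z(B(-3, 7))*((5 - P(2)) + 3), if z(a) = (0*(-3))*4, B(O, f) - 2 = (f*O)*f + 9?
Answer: 0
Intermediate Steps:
s = 4 (s = 7 - 3 = 4)
P(n) = 0 (P(n) = 4 - 1*4 = 4 - 4 = 0)
B(O, f) = 11 + O*f**2 (B(O, f) = 2 + ((f*O)*f + 9) = 2 + ((O*f)*f + 9) = 2 + (O*f**2 + 9) = 2 + (9 + O*f**2) = 11 + O*f**2)
z(a) = 0 (z(a) = 0*4 = 0)
z(B(-3, 7))*((5 - P(2)) + 3) = 0*((5 - 1*0) + 3) = 0*((5 + 0) + 3) = 0*(5 + 3) = 0*8 = 0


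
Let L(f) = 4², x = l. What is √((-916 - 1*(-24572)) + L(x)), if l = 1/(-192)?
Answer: 2*√5918 ≈ 153.86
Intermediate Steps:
l = -1/192 ≈ -0.0052083
x = -1/192 ≈ -0.0052083
L(f) = 16
√((-916 - 1*(-24572)) + L(x)) = √((-916 - 1*(-24572)) + 16) = √((-916 + 24572) + 16) = √(23656 + 16) = √23672 = 2*√5918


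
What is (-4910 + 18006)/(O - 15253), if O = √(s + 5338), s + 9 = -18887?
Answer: -199753288/232667567 - 13096*I*√13558/232667567 ≈ -0.85853 - 0.0065539*I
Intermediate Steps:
s = -18896 (s = -9 - 18887 = -18896)
O = I*√13558 (O = √(-18896 + 5338) = √(-13558) = I*√13558 ≈ 116.44*I)
(-4910 + 18006)/(O - 15253) = (-4910 + 18006)/(I*√13558 - 15253) = 13096/(-15253 + I*√13558)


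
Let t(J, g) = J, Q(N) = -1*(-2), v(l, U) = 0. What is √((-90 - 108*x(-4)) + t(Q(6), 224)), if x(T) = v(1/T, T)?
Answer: 2*I*√22 ≈ 9.3808*I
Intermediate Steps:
x(T) = 0
Q(N) = 2
√((-90 - 108*x(-4)) + t(Q(6), 224)) = √((-90 - 108*0) + 2) = √((-90 + 0) + 2) = √(-90 + 2) = √(-88) = 2*I*√22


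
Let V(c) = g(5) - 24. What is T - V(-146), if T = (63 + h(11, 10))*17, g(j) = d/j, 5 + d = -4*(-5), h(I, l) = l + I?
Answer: 1449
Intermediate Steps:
h(I, l) = I + l
d = 15 (d = -5 - 4*(-5) = -5 + 20 = 15)
g(j) = 15/j
T = 1428 (T = (63 + (11 + 10))*17 = (63 + 21)*17 = 84*17 = 1428)
V(c) = -21 (V(c) = 15/5 - 24 = 15*(⅕) - 24 = 3 - 24 = -21)
T - V(-146) = 1428 - 1*(-21) = 1428 + 21 = 1449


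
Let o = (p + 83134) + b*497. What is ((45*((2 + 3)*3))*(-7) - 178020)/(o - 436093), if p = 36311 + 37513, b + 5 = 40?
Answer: 36549/52348 ≈ 0.69819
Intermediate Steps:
b = 35 (b = -5 + 40 = 35)
p = 73824
o = 174353 (o = (73824 + 83134) + 35*497 = 156958 + 17395 = 174353)
((45*((2 + 3)*3))*(-7) - 178020)/(o - 436093) = ((45*((2 + 3)*3))*(-7) - 178020)/(174353 - 436093) = ((45*(5*3))*(-7) - 178020)/(-261740) = ((45*15)*(-7) - 178020)*(-1/261740) = (675*(-7) - 178020)*(-1/261740) = (-4725 - 178020)*(-1/261740) = -182745*(-1/261740) = 36549/52348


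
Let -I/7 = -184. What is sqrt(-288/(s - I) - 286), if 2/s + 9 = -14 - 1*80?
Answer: I*sqrt(139715031022)/22111 ≈ 16.905*I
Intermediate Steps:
I = 1288 (I = -7*(-184) = 1288)
s = -2/103 (s = 2/(-9 + (-14 - 1*80)) = 2/(-9 + (-14 - 80)) = 2/(-9 - 94) = 2/(-103) = 2*(-1/103) = -2/103 ≈ -0.019417)
sqrt(-288/(s - I) - 286) = sqrt(-288/(-2/103 - 1*1288) - 286) = sqrt(-288/(-2/103 - 1288) - 286) = sqrt(-288/(-132666/103) - 286) = sqrt(-288*(-103/132666) - 286) = sqrt(4944/22111 - 286) = sqrt(-6318802/22111) = I*sqrt(139715031022)/22111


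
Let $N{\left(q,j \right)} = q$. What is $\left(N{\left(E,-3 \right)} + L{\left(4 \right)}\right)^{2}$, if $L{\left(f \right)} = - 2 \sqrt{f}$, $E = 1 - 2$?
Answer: $25$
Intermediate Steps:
$E = -1$ ($E = 1 - 2 = -1$)
$\left(N{\left(E,-3 \right)} + L{\left(4 \right)}\right)^{2} = \left(-1 - 2 \sqrt{4}\right)^{2} = \left(-1 - 4\right)^{2} = \left(-5\right)^{2} = 25$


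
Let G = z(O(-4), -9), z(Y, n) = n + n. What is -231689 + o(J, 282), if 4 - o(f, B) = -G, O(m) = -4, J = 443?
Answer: -231703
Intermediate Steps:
z(Y, n) = 2*n
G = -18 (G = 2*(-9) = -18)
o(f, B) = -14 (o(f, B) = 4 - (-1)*(-18) = 4 - 1*18 = 4 - 18 = -14)
-231689 + o(J, 282) = -231689 - 14 = -231703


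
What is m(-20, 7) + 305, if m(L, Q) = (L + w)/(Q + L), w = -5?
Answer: 3990/13 ≈ 306.92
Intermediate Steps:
m(L, Q) = (-5 + L)/(L + Q) (m(L, Q) = (L - 5)/(Q + L) = (-5 + L)/(L + Q))
m(-20, 7) + 305 = (-5 - 20)/(-20 + 7) + 305 = -25/(-13) + 305 = -1/13*(-25) + 305 = 25/13 + 305 = 3990/13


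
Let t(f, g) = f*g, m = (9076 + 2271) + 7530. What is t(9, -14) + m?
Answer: 18751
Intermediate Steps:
m = 18877 (m = 11347 + 7530 = 18877)
t(9, -14) + m = 9*(-14) + 18877 = -126 + 18877 = 18751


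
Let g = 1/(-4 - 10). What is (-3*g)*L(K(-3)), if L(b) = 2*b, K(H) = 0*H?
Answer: 0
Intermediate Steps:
g = -1/14 (g = 1/(-14) = -1/14 ≈ -0.071429)
K(H) = 0
(-3*g)*L(K(-3)) = (-3*(-1/14))*(2*0) = (3/14)*0 = 0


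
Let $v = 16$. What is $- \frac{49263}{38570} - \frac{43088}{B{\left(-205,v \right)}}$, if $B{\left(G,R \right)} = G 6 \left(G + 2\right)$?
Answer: $- \frac{6878021}{4744110} \approx -1.4498$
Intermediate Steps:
$B{\left(G,R \right)} = 6 G \left(2 + G\right)$
$- \frac{49263}{38570} - \frac{43088}{B{\left(-205,v \right)}} = - \frac{49263}{38570} - \frac{43088}{6 \left(-205\right) \left(2 - 205\right)} = \left(-49263\right) \frac{1}{38570} - \frac{43088}{6 \left(-205\right) \left(-203\right)} = - \frac{49263}{38570} - \frac{43088}{249690} = - \frac{49263}{38570} - \frac{21544}{124845} = - \frac{6878021}{4744110}$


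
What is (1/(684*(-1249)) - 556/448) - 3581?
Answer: -85690244197/23920848 ≈ -3582.2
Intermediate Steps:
(1/(684*(-1249)) - 556/448) - 3581 = ((1/684)*(-1/1249) - 556*1/448) - 3581 = (-1/854316 - 139/112) - 3581 = -29687509/23920848 - 3581 = -85690244197/23920848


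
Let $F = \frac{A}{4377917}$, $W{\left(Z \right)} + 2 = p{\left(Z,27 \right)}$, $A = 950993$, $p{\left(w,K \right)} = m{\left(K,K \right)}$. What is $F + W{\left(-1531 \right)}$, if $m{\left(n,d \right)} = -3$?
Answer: $- \frac{20938592}{4377917} \approx -4.7828$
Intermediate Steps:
$p{\left(w,K \right)} = -3$
$W{\left(Z \right)} = -5$ ($W{\left(Z \right)} = -2 - 3 = -5$)
$F = \frac{950993}{4377917} \approx 0.21723$
$F + W{\left(-1531 \right)} = \frac{950993}{4377917} - 5 = - \frac{20938592}{4377917}$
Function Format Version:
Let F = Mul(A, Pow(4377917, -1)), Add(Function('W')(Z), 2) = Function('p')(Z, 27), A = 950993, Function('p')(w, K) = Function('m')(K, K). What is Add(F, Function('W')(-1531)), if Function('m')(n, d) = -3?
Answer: Rational(-20938592, 4377917) ≈ -4.7828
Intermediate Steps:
Function('p')(w, K) = -3
Function('W')(Z) = -5 (Function('W')(Z) = Add(-2, -3) = -5)
F = Rational(950993, 4377917) (F = Mul(950993, Pow(4377917, -1)) = Mul(950993, Rational(1, 4377917)) = Rational(950993, 4377917) ≈ 0.21723)
Add(F, Function('W')(-1531)) = Add(Rational(950993, 4377917), -5) = Rational(-20938592, 4377917)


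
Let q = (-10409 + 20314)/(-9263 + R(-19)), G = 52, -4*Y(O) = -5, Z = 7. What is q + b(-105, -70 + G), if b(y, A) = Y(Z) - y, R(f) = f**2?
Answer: 1871865/17804 ≈ 105.14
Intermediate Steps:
Y(O) = 5/4 (Y(O) = -1/4*(-5) = 5/4)
b(y, A) = 5/4 - y
q = -9905/8902 (q = (-10409 + 20314)/(-9263 + (-19)**2) = 9905/(-9263 + 361) = 9905/(-8902) = 9905*(-1/8902) = -9905/8902 ≈ -1.1127)
q + b(-105, -70 + G) = -9905/8902 + (5/4 - 1*(-105)) = -9905/8902 + (5/4 + 105) = -9905/8902 + 425/4 = 1871865/17804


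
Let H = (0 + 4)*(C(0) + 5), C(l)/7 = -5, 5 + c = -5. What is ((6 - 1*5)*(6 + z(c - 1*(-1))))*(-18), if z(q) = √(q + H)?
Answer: -108 - 18*I*√129 ≈ -108.0 - 204.44*I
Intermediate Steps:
c = -10 (c = -5 - 5 = -10)
C(l) = -35 (C(l) = 7*(-5) = -35)
H = -120 (H = (0 + 4)*(-35 + 5) = 4*(-30) = -120)
z(q) = √(-120 + q) (z(q) = √(q - 120) = √(-120 + q))
((6 - 1*5)*(6 + z(c - 1*(-1))))*(-18) = ((6 - 1*5)*(6 + √(-120 + (-10 - 1*(-1)))))*(-18) = ((6 - 5)*(6 + √(-120 + (-10 + 1))))*(-18) = (1*(6 + √(-120 - 9)))*(-18) = (1*(6 + √(-129)))*(-18) = (1*(6 + I*√129))*(-18) = (6 + I*√129)*(-18) = -108 - 18*I*√129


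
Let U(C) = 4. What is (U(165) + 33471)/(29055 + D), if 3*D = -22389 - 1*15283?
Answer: 100425/49493 ≈ 2.0291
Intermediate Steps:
D = -37672/3 (D = (-22389 - 1*15283)/3 = (-22389 - 15283)/3 = (⅓)*(-37672) = -37672/3 ≈ -12557.)
(U(165) + 33471)/(29055 + D) = (4 + 33471)/(29055 - 37672/3) = 33475/(49493/3) = 33475*(3/49493) = 100425/49493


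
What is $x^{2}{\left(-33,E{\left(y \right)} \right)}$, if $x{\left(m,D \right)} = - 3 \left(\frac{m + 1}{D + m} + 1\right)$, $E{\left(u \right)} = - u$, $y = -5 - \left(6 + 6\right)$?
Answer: $81$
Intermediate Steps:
$y = -17$ ($y = -5 - 12 = -17$)
$x{\left(m,D \right)} = -3 - \frac{3 \left(1 + m\right)}{D + m}$ ($x{\left(m,D \right)} = - 3 \left(\frac{1 + m}{D + m} + 1\right) = - 3 \left(1 + \frac{1 + m}{D + m}\right) = -3 - \frac{3 \left(1 + m\right)}{D + m}$)
$x^{2}{\left(-33,E{\left(y \right)} \right)} = \left(\frac{3 \left(-1 - \left(-1\right) \left(-17\right) - -66\right)}{\left(-1\right) \left(-17\right) - 33}\right)^{2} = \left(\frac{3 \left(-1 - 17 + 66\right)}{17 - 33}\right)^{2} = \left(\frac{3 \left(-1 - 17 + 66\right)}{-16}\right)^{2} = \left(3 \left(- \frac{1}{16}\right) 48\right)^{2} = \left(-9\right)^{2} = 81$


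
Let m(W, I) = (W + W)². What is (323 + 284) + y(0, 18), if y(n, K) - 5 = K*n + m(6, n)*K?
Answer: 3204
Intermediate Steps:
m(W, I) = 4*W² (m(W, I) = (2*W)² = 4*W²)
y(n, K) = 5 + 144*K + K*n (y(n, K) = 5 + (K*n + (4*6²)*K) = 5 + (K*n + (4*36)*K) = 5 + (K*n + 144*K) = 5 + (144*K + K*n) = 5 + 144*K + K*n)
(323 + 284) + y(0, 18) = (323 + 284) + (5 + 144*18 + 18*0) = 607 + (5 + 2592 + 0) = 607 + 2597 = 3204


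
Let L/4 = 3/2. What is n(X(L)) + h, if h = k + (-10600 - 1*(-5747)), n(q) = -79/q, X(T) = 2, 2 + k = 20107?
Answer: 30425/2 ≈ 15213.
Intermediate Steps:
k = 20105 (k = -2 + 20107 = 20105)
L = 6 (L = 4*(3/2) = 6)
h = 15252 (h = 20105 + (-10600 - 1*(-5747)) = 20105 + (-10600 + 5747) = 20105 - 4853 = 15252)
n(X(L)) + h = -79/2 + 15252 = 30425/2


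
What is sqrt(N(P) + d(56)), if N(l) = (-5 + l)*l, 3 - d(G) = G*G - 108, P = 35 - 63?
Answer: I*sqrt(2101) ≈ 45.837*I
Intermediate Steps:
P = -28
d(G) = 111 - G**2 (d(G) = 3 - (G*G - 108) = 3 - (G**2 - 108) = 3 - (-108 + G**2) = 3 + (108 - G**2) = 111 - G**2)
N(l) = l*(-5 + l)
sqrt(N(P) + d(56)) = sqrt(-28*(-5 - 28) + (111 - 1*56**2)) = sqrt(-28*(-33) + (111 - 1*3136)) = sqrt(924 + (111 - 3136)) = sqrt(924 - 3025) = sqrt(-2101) = I*sqrt(2101)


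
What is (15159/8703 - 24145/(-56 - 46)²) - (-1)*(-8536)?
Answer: -85883686459/10060668 ≈ -8536.6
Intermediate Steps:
(15159/8703 - 24145/(-56 - 46)²) - (-1)*(-8536) = (15159*(1/8703) - 24145/((-102)²)) - 1*8536 = (5053/2901 - 24145/10404) - 8536 = -5824411/10060668 - 8536 = -85883686459/10060668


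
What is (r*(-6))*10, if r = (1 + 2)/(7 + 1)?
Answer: -45/2 ≈ -22.500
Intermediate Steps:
r = 3/8 ≈ 0.37500
(r*(-6))*10 = ((3/8)*(-6))*10 = -9/4*10 = -45/2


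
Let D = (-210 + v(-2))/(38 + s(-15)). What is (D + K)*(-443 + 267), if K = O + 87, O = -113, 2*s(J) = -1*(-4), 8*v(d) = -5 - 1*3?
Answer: 27522/5 ≈ 5504.4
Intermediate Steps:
v(d) = -1 (v(d) = (-5 - 1*3)/8 = (-5 - 3)/8 = (⅛)*(-8) = -1)
s(J) = 2 (s(J) = (-1*(-4))/2 = (½)*4 = 2)
D = -211/40 (D = (-210 - 1)/(38 + 2) = -211/40 ≈ -5.2750)
K = -26 (K = -113 + 87 = -26)
(D + K)*(-443 + 267) = (-211/40 - 26)*(-443 + 267) = -1251/40*(-176) = 27522/5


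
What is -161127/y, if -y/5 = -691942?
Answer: -161127/3459710 ≈ -0.046572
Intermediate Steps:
y = 3459710 (y = -5*(-691942) = 3459710)
-161127/y = -161127/3459710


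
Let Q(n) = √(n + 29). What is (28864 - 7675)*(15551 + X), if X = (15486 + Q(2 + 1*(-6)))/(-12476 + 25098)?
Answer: 4159405213257/12622 ≈ 3.2954e+8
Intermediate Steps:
Q(n) = √(29 + n)
X = 15491/12622 (X = (15486 + √(29 + (2 + 1*(-6))))/(-12476 + 25098) = (15486 + √(29 + (2 - 6)))/12622 = (15486 + √(29 - 4))*(1/12622) = (15486 + √25)*(1/12622) = (15486 + 5)*(1/12622) = 15491*(1/12622) = 15491/12622 ≈ 1.2273)
(28864 - 7675)*(15551 + X) = (28864 - 7675)*(15551 + 15491/12622) = 21189*(196300213/12622) = 4159405213257/12622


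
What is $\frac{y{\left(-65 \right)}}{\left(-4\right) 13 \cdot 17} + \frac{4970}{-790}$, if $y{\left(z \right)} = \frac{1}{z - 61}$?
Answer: $- \frac{55357769}{8799336} \approx -6.2911$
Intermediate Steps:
$y{\left(z \right)} = \frac{1}{-61 + z}$
$\frac{y{\left(-65 \right)}}{\left(-4\right) 13 \cdot 17} + \frac{4970}{-790} = \frac{1}{\left(-61 - 65\right) \left(-4\right) 13 \cdot 17} + \frac{4970}{-790} = \frac{1}{\left(-126\right) \left(\left(-52\right) 17\right)} + 4970 \left(- \frac{1}{790}\right) = - \frac{1}{126 \left(-884\right)} - \frac{497}{79} = \left(- \frac{1}{126}\right) \left(- \frac{1}{884}\right) - \frac{497}{79} = \frac{1}{111384} - \frac{497}{79} = - \frac{55357769}{8799336}$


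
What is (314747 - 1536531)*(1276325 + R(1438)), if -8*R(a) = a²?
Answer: -1243586124588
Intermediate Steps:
R(a) = -a²/8
(314747 - 1536531)*(1276325 + R(1438)) = (314747 - 1536531)*(1276325 - ⅛*1438²) = -1221784*(1276325 - ⅛*2067844) = -1221784*(1276325 - 516961/2) = -1221784*2035689/2 = -1243586124588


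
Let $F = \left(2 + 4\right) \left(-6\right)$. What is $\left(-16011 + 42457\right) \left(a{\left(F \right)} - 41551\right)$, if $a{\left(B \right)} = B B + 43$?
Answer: $-1063446552$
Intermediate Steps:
$F = -36$ ($F = 6 \left(-6\right) = -36$)
$a{\left(B \right)} = 43 + B^{2}$ ($a{\left(B \right)} = B^{2} + 43 = 43 + B^{2}$)
$\left(-16011 + 42457\right) \left(a{\left(F \right)} - 41551\right) = \left(-16011 + 42457\right) \left(\left(43 + \left(-36\right)^{2}\right) - 41551\right) = 26446 \left(\left(43 + 1296\right) - 41551\right) = 26446 \left(1339 - 41551\right) = 26446 \left(-40212\right) = -1063446552$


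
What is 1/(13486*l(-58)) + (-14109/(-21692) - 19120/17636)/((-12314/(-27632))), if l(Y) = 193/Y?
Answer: -16951227478405455/17416730844829591 ≈ -0.97327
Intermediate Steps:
1/(13486*l(-58)) + (-14109/(-21692) - 19120/17636)/((-12314/(-27632))) = 1/(13486*((193/(-58)))) + (-14109/(-21692) - 19120/17636)/((-12314/(-27632))) = 1/(13486*((193*(-1/58)))) + (-14109*(-1/21692) - 19120*1/17636)/((-12314*(-1/27632))) = 1/(13486*(-193/58)) + (14109/21692 - 4780/4409)/(6157/13816) = (1/13486)*(-58/193) - 41481179/95640028*13816/6157 = -29/1301399 - 13025090206/13383083009 = -16951227478405455/17416730844829591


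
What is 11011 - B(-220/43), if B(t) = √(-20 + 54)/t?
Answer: 11011 + 43*√34/220 ≈ 11012.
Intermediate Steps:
B(t) = √34/t
11011 - B(-220/43) = 11011 - √34/((-220/43)) = 11011 - √34/((-220*1/43)) = 11011 - √34/(-220/43) = 11011 - √34*(-43)/220 = 11011 - (-43)*√34/220 = 11011 + 43*√34/220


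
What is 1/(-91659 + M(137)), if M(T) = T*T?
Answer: -1/72890 ≈ -1.3719e-5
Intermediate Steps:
M(T) = T**2
1/(-91659 + M(137)) = 1/(-91659 + 137**2) = 1/(-91659 + 18769) = 1/(-72890) = -1/72890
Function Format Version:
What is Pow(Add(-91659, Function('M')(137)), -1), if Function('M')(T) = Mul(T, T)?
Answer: Rational(-1, 72890) ≈ -1.3719e-5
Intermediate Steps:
Function('M')(T) = Pow(T, 2)
Pow(Add(-91659, Function('M')(137)), -1) = Pow(Add(-91659, Pow(137, 2)), -1) = Pow(Add(-91659, 18769), -1) = Pow(-72890, -1) = Rational(-1, 72890)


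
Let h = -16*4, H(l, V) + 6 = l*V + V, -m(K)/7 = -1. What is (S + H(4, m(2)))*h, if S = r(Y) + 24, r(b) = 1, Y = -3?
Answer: -3456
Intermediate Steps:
m(K) = 7 (m(K) = -7*(-1) = 7)
H(l, V) = -6 + V + V*l (H(l, V) = -6 + (l*V + V) = -6 + (V*l + V) = -6 + (V + V*l) = -6 + V + V*l)
h = -64
S = 25 (S = 1 + 24 = 25)
(S + H(4, m(2)))*h = (25 + (-6 + 7 + 7*4))*(-64) = (25 + (-6 + 7 + 28))*(-64) = (25 + 29)*(-64) = 54*(-64) = -3456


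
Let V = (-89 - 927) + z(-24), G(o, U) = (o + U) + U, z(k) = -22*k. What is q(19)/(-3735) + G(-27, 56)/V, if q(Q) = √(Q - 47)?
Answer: -85/488 - 2*I*√7/3735 ≈ -0.17418 - 0.0014167*I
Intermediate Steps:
q(Q) = √(-47 + Q)
G(o, U) = o + 2*U (G(o, U) = (U + o) + U = o + 2*U)
V = -488 (V = (-89 - 927) - 22*(-24) = -1016 + 528 = -488)
q(19)/(-3735) + G(-27, 56)/V = √(-47 + 19)/(-3735) + (-27 + 2*56)/(-488) = √(-28)*(-1/3735) + (-27 + 112)*(-1/488) = (2*I*√7)*(-1/3735) + 85*(-1/488) = -2*I*√7/3735 - 85/488 = -85/488 - 2*I*√7/3735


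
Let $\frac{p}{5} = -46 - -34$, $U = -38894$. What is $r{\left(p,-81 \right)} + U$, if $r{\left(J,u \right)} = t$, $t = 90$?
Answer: $-38804$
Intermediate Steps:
$p = -60$ ($p = 5 \left(-46 - -34\right) = 5 \left(-46 + 34\right) = 5 \left(-12\right) = -60$)
$r{\left(J,u \right)} = 90$
$r{\left(p,-81 \right)} + U = 90 - 38894 = -38804$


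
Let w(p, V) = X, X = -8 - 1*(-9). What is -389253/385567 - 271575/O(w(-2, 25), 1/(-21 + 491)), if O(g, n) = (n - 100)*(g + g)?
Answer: 1294138928112/953750707 ≈ 1356.9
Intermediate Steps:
X = 1 (X = -8 + 9 = 1)
w(p, V) = 1
O(g, n) = 2*g*(-100 + n) (O(g, n) = (-100 + n)*(2*g) = 2*g*(-100 + n))
-389253/385567 - 271575/O(w(-2, 25), 1/(-21 + 491)) = -389253/385567 - 271575*1/(2*(-100 + 1/(-21 + 491))) = -389253*1/385567 - 271575*1/(2*(-100 + 1/470)) = -20487/20293 - 271575*1/(2*(-100 + 1/470)) = -20487/20293 - 271575/(2*1*(-46999/470)) = -20487/20293 - 271575/(-46999/235) = -20487/20293 - 271575*(-235/46999) = -20487/20293 + 63820125/46999 = 1294138928112/953750707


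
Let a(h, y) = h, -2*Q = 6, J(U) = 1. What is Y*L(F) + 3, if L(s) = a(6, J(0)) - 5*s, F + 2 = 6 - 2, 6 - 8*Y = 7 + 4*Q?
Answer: -5/2 ≈ -2.5000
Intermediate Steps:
Q = -3 (Q = -½*6 = -3)
Y = 11/8 (Y = ¾ - (7 + 4*(-3))/8 = ¾ - (7 - 12)/8 = ¾ - ⅛*(-5) = ¾ + 5/8 = 11/8 ≈ 1.3750)
F = 2 (F = -2 + (6 - 2) = -2 + 4 = 2)
L(s) = 6 - 5*s
Y*L(F) + 3 = 11*(6 - 5*2)/8 + 3 = 11*(6 - 10)/8 + 3 = (11/8)*(-4) + 3 = -11/2 + 3 = -5/2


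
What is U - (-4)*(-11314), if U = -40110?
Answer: -85366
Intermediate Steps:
U - (-4)*(-11314) = -40110 - (-4)*(-11314) = -40110 - 1*45256 = -40110 - 45256 = -85366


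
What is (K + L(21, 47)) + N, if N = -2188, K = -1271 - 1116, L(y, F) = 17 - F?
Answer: -4605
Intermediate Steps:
K = -2387
(K + L(21, 47)) + N = (-2387 + (17 - 1*47)) - 2188 = (-2387 + (17 - 47)) - 2188 = (-2387 - 30) - 2188 = -2417 - 2188 = -4605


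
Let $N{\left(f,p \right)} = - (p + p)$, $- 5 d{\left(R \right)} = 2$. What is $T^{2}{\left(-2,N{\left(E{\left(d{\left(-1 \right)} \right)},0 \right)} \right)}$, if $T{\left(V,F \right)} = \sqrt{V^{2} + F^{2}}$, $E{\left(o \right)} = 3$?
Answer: $4$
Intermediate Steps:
$d{\left(R \right)} = - \frac{2}{5}$ ($d{\left(R \right)} = \left(- \frac{1}{5}\right) 2 = - \frac{2}{5}$)
$N{\left(f,p \right)} = - 2 p$
$T{\left(V,F \right)} = \sqrt{F^{2} + V^{2}}$
$T^{2}{\left(-2,N{\left(E{\left(d{\left(-1 \right)} \right)},0 \right)} \right)} = \left(\sqrt{\left(\left(-2\right) 0\right)^{2} + \left(-2\right)^{2}}\right)^{2} = \left(\sqrt{0^{2} + 4}\right)^{2} = \left(\sqrt{0 + 4}\right)^{2} = \left(\sqrt{4}\right)^{2} = 2^{2} = 4$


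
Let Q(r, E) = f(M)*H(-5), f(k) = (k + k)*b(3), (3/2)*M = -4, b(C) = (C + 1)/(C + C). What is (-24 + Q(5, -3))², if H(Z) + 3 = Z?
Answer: 1600/81 ≈ 19.753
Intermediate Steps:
H(Z) = -3 + Z
b(C) = (1 + C)/(2*C) (b(C) = (1 + C)/((2*C)) = (1 + C)*(1/(2*C)) = (1 + C)/(2*C))
M = -8/3 (M = (⅔)*(-4) = -8/3 ≈ -2.6667)
f(k) = 4*k/3 (f(k) = (k + k)*((½)*(1 + 3)/3) = (2*k)*((½)*(⅓)*4) = (2*k)*(⅔) = 4*k/3)
Q(r, E) = 256/9 (Q(r, E) = ((4/3)*(-8/3))*(-3 - 5) = -32/9*(-8) = 256/9)
(-24 + Q(5, -3))² = (-24 + 256/9)² = (40/9)² = 1600/81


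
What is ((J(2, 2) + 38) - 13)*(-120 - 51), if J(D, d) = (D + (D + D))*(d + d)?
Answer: -8379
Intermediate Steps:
J(D, d) = 6*D*d (J(D, d) = (D + 2*D)*(2*d) = (3*D)*(2*d) = 6*D*d)
((J(2, 2) + 38) - 13)*(-120 - 51) = ((6*2*2 + 38) - 13)*(-120 - 51) = ((24 + 38) - 13)*(-171) = (62 - 13)*(-171) = 49*(-171) = -8379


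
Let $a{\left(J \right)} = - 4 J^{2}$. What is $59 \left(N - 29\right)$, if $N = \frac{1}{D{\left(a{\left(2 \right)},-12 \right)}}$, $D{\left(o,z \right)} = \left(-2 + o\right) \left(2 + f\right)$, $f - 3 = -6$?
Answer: $- \frac{30739}{18} \approx -1707.7$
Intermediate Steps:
$f = -3$ ($f = 3 - 6 = -3$)
$D{\left(o,z \right)} = 2 - o$ ($D{\left(o,z \right)} = \left(-2 + o\right) \left(2 - 3\right) = \left(-2 + o\right) \left(-1\right) = 2 - o$)
$N = \frac{1}{18}$ ($N = \frac{1}{2 - - 4 \cdot 2^{2}} = \frac{1}{2 - \left(-4\right) 4} = \frac{1}{2 - -16} = \frac{1}{2 + 16} = \frac{1}{18} \approx 0.055556$)
$59 \left(N - 29\right) = 59 \left(\frac{1}{18} - 29\right) = 59 \left(- \frac{521}{18}\right) = - \frac{30739}{18}$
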